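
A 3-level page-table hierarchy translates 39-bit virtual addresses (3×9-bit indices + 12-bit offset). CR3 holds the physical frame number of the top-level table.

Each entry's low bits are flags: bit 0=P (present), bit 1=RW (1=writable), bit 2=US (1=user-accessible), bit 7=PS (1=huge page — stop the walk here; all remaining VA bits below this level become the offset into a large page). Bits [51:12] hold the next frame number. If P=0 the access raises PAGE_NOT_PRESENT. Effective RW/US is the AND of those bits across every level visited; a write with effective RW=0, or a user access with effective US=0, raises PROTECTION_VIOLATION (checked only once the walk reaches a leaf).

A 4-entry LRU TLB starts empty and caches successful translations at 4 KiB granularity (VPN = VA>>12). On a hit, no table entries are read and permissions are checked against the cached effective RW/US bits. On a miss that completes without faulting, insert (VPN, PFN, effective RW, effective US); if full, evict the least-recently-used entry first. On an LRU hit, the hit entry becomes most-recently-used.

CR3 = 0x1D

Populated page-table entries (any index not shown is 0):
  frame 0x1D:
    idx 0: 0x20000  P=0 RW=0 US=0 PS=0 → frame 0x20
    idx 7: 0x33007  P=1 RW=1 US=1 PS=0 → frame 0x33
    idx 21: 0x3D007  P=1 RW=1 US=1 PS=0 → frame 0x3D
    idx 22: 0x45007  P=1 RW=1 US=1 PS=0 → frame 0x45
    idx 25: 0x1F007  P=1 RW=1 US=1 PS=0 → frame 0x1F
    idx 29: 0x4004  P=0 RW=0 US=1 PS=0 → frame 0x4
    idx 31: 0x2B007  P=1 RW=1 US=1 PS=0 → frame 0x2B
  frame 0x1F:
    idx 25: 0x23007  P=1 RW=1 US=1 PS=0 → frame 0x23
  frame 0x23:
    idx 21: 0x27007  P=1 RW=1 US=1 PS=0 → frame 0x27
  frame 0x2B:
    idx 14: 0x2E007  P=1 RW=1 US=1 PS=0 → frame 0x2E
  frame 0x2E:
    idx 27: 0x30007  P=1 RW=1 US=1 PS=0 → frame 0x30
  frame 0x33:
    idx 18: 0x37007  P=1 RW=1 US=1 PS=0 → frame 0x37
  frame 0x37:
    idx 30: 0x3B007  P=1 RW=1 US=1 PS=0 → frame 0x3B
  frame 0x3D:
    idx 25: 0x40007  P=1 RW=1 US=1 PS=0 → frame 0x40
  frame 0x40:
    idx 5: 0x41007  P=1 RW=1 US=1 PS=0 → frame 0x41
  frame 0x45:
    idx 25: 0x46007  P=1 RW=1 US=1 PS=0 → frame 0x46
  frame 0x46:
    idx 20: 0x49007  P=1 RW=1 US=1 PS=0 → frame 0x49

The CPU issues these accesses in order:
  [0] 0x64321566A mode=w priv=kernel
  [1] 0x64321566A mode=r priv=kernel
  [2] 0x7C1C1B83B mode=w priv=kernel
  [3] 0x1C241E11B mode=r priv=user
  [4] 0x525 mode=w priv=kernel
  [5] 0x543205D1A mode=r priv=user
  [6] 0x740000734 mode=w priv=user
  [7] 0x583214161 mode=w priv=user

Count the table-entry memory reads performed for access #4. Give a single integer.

Per-access translation:
#0 VA=0x64321566A (w,kernel):
  L0: frame=0x1D idx=25 entry=0x1F007 [P=1 RW=1 US=1 PS=0]
  L1: frame=0x1F idx=25 entry=0x23007 [P=1 RW=1 US=1 PS=0]
  L2: frame=0x23 idx=21 entry=0x27007 [P=1 RW=1 US=1 PS=0]
  → PA=0x2766A  (3 entries read)
#1 VA=0x64321566A (r,kernel):
  TLB hit vpn=0x643215 → PA=0x2766A
#2 VA=0x7C1C1B83B (w,kernel):
  L0: frame=0x1D idx=31 entry=0x2B007 [P=1 RW=1 US=1 PS=0]
  L1: frame=0x2B idx=14 entry=0x2E007 [P=1 RW=1 US=1 PS=0]
  L2: frame=0x2E idx=27 entry=0x30007 [P=1 RW=1 US=1 PS=0]
  → PA=0x3083B  (3 entries read)
#3 VA=0x1C241E11B (r,user):
  L0: frame=0x1D idx=7 entry=0x33007 [P=1 RW=1 US=1 PS=0]
  L1: frame=0x33 idx=18 entry=0x37007 [P=1 RW=1 US=1 PS=0]
  L2: frame=0x37 idx=30 entry=0x3B007 [P=1 RW=1 US=1 PS=0]
  → PA=0x3B11B  (3 entries read)
#4 VA=0x525 (w,kernel):
  L0: frame=0x1D idx=0 entry=0x20000 [P=0 RW=0 US=0 PS=0]
  → PAGE_NOT_PRESENT  (1 entries read)
#5 VA=0x543205D1A (r,user):
  L0: frame=0x1D idx=21 entry=0x3D007 [P=1 RW=1 US=1 PS=0]
  L1: frame=0x3D idx=25 entry=0x40007 [P=1 RW=1 US=1 PS=0]
  L2: frame=0x40 idx=5 entry=0x41007 [P=1 RW=1 US=1 PS=0]
  → PA=0x41D1A  (3 entries read)
#6 VA=0x740000734 (w,user):
  L0: frame=0x1D idx=29 entry=0x4004 [P=0 RW=0 US=1 PS=0]
  → PAGE_NOT_PRESENT  (1 entries read)
#7 VA=0x583214161 (w,user):
  L0: frame=0x1D idx=22 entry=0x45007 [P=1 RW=1 US=1 PS=0]
  L1: frame=0x45 idx=25 entry=0x46007 [P=1 RW=1 US=1 PS=0]
  L2: frame=0x46 idx=20 entry=0x49007 [P=1 RW=1 US=1 PS=0]
  → PA=0x49161  (3 entries read)

Entries read for #4: 1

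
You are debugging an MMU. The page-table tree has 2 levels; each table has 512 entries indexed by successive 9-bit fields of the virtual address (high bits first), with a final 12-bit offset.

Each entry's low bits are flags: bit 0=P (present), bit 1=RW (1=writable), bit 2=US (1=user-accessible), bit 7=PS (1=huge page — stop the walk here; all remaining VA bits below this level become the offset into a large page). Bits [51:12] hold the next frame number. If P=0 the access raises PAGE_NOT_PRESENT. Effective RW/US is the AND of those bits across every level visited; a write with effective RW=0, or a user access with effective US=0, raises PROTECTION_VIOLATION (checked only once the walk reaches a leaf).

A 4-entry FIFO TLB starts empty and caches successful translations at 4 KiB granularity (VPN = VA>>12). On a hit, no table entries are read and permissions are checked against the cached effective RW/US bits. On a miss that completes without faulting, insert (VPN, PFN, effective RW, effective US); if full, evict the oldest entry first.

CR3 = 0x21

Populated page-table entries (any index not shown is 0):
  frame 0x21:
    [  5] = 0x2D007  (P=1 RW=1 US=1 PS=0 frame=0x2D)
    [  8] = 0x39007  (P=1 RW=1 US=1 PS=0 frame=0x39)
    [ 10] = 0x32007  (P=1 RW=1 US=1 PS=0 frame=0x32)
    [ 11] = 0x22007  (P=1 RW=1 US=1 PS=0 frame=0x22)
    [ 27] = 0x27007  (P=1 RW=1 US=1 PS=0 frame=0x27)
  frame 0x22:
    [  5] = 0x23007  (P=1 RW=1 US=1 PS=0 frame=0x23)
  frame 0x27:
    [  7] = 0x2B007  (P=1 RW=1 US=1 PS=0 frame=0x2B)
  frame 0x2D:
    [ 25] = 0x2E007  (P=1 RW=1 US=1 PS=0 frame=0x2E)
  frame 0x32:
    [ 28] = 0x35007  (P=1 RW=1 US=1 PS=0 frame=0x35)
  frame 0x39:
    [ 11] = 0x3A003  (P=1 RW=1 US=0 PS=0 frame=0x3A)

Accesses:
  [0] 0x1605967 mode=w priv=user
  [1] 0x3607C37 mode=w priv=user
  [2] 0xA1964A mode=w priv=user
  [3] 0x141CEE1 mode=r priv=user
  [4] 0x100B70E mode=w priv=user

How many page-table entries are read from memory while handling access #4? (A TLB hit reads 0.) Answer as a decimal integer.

Walk each access:
#0 VA=0x1605967 (w,user):
  lvl0: tbl 0x21, slot 11 ⇒ 0x22007 (P1/RW1/US1/PS0)
  lvl1: tbl 0x22, slot 5 ⇒ 0x23007 (P1/RW1/US1/PS0)
  ⇒ phys 0x23967  [2 reads]
#1 VA=0x3607C37 (w,user):
  lvl0: tbl 0x21, slot 27 ⇒ 0x27007 (P1/RW1/US1/PS0)
  lvl1: tbl 0x27, slot 7 ⇒ 0x2B007 (P1/RW1/US1/PS0)
  ⇒ phys 0x2BC37  [2 reads]
#2 VA=0xA1964A (w,user):
  lvl0: tbl 0x21, slot 5 ⇒ 0x2D007 (P1/RW1/US1/PS0)
  lvl1: tbl 0x2D, slot 25 ⇒ 0x2E007 (P1/RW1/US1/PS0)
  ⇒ phys 0x2E64A  [2 reads]
#3 VA=0x141CEE1 (r,user):
  lvl0: tbl 0x21, slot 10 ⇒ 0x32007 (P1/RW1/US1/PS0)
  lvl1: tbl 0x32, slot 28 ⇒ 0x35007 (P1/RW1/US1/PS0)
  ⇒ phys 0x35EE1  [2 reads]
#4 VA=0x100B70E (w,user):
  lvl0: tbl 0x21, slot 8 ⇒ 0x39007 (P1/RW1/US1/PS0)
  lvl1: tbl 0x39, slot 11 ⇒ 0x3A003 (P1/RW1/US0/PS0)
  ⇒ fault: PROTECTION_VIOLATION  — 2 lookups

Entries read for #4: 2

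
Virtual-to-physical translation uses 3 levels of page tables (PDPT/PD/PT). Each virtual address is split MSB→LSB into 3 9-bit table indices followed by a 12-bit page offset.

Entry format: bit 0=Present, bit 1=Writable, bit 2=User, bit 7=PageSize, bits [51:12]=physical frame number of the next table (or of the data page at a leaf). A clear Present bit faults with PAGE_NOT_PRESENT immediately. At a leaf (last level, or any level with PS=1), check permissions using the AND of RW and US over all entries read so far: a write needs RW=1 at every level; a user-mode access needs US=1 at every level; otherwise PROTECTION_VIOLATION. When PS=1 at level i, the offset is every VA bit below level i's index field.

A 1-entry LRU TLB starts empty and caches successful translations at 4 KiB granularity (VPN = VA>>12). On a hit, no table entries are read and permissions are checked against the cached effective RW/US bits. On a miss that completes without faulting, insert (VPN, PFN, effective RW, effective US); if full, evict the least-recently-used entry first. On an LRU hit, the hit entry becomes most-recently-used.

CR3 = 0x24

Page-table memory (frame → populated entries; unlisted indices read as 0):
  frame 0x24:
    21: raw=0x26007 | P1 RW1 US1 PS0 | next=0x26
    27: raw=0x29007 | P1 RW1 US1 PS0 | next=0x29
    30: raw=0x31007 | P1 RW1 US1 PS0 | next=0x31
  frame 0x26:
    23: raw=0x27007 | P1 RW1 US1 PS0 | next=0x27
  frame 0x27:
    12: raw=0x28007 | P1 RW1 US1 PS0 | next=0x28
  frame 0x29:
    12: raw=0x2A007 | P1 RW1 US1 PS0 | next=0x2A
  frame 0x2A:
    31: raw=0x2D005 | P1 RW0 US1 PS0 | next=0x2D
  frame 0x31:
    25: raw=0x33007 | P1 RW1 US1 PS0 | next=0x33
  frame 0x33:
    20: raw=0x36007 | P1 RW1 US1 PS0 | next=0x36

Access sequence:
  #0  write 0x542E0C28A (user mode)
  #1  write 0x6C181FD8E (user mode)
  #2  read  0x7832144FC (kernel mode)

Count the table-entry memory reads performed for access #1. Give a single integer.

Per-access translation:
#0 VA=0x542E0C28A (w,user):
  L0 @0x24[21] → 0x26007  P=1,RW=1,US=1,PS=0
  L1 @0x26[23] → 0x27007  P=1,RW=1,US=1,PS=0
  L2 @0x27[12] → 0x28007  P=1,RW=1,US=1,PS=0
  ⇒ phys 0x2828A  [3 reads]
#1 VA=0x6C181FD8E (w,user):
  L0 @0x24[27] → 0x29007  P=1,RW=1,US=1,PS=0
  L1 @0x29[12] → 0x2A007  P=1,RW=1,US=1,PS=0
  L2 @0x2A[31] → 0x2D005  P=1,RW=0,US=1,PS=0
  ⇒ fault: PROTECTION_VIOLATION  — 3 lookups
#2 VA=0x7832144FC (r,kernel):
  L0 @0x24[30] → 0x31007  P=1,RW=1,US=1,PS=0
  L1 @0x31[25] → 0x33007  P=1,RW=1,US=1,PS=0
  L2 @0x33[20] → 0x36007  P=1,RW=1,US=1,PS=0
  ⇒ phys 0x364FC  [3 reads]

Entries read for #1: 3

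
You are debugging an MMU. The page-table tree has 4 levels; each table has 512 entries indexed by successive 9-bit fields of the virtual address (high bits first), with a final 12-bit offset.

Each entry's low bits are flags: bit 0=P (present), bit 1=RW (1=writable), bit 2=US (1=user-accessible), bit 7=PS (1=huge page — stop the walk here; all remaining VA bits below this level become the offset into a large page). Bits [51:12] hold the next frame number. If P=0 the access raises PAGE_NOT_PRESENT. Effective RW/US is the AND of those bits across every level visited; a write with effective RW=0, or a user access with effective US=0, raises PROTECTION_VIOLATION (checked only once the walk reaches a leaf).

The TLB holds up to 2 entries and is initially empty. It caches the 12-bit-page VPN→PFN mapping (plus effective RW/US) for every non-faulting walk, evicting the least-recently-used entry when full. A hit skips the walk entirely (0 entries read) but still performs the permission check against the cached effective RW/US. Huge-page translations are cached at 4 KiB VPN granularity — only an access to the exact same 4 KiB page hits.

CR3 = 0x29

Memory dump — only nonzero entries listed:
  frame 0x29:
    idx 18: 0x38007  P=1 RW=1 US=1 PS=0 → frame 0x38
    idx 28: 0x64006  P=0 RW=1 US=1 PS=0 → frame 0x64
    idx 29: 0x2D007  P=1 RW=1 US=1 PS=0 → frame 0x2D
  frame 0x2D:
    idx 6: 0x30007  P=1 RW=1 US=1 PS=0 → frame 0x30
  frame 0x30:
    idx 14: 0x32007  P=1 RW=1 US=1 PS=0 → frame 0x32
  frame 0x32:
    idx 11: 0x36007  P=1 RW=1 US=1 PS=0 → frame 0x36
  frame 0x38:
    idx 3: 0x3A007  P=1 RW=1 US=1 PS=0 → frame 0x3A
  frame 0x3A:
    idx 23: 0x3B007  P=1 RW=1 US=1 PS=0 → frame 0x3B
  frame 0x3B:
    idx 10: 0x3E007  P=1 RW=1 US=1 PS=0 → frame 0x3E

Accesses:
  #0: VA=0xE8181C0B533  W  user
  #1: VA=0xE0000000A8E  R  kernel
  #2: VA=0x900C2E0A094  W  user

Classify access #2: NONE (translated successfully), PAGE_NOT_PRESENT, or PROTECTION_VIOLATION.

Per-access translation:
#0 VA=0xE8181C0B533 (w,user):
  lvl0: tbl 0x29, slot 29 ⇒ 0x2D007 (P1/RW1/US1/PS0)
  lvl1: tbl 0x2D, slot 6 ⇒ 0x30007 (P1/RW1/US1/PS0)
  lvl2: tbl 0x30, slot 14 ⇒ 0x32007 (P1/RW1/US1/PS0)
  lvl3: tbl 0x32, slot 11 ⇒ 0x36007 (P1/RW1/US1/PS0)
  ✓ 0x36533  — 4 lookups
#1 VA=0xE0000000A8E (r,kernel):
  lvl0: tbl 0x29, slot 28 ⇒ 0x64006 (P0/RW1/US1/PS0)
  ✗ PAGE_NOT_PRESENT  [1 reads]
#2 VA=0x900C2E0A094 (w,user):
  lvl0: tbl 0x29, slot 18 ⇒ 0x38007 (P1/RW1/US1/PS0)
  lvl1: tbl 0x38, slot 3 ⇒ 0x3A007 (P1/RW1/US1/PS0)
  lvl2: tbl 0x3A, slot 23 ⇒ 0x3B007 (P1/RW1/US1/PS0)
  lvl3: tbl 0x3B, slot 10 ⇒ 0x3E007 (P1/RW1/US1/PS0)
  ✓ 0x3E094  — 4 lookups

Access #2 fault: NONE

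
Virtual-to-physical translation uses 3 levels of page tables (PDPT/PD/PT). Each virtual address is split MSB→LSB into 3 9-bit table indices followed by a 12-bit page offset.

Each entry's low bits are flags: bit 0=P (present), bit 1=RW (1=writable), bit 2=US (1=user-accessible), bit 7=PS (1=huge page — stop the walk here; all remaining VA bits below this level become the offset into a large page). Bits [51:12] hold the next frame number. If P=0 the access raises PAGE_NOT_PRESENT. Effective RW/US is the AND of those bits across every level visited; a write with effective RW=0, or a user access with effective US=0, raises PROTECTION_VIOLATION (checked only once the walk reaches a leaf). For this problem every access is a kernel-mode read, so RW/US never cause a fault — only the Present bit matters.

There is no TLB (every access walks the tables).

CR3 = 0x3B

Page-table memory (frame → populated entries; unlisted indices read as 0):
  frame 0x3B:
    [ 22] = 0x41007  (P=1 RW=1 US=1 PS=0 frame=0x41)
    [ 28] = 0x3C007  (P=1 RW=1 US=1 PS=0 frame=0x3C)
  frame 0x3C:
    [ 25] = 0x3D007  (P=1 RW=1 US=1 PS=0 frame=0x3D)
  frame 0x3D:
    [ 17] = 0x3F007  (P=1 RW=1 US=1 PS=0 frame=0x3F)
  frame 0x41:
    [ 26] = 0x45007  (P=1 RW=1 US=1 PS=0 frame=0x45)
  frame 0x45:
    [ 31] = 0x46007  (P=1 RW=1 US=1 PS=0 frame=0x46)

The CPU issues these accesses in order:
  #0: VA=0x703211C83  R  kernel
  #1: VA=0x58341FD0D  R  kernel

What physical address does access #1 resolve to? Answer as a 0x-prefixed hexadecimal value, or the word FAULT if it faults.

Trace:
#0 VA=0x703211C83 (r,kernel):
  L0: frame=0x3B idx=28 entry=0x3C007 [P=1 RW=1 US=1 PS=0]
  L1: frame=0x3C idx=25 entry=0x3D007 [P=1 RW=1 US=1 PS=0]
  L2: frame=0x3D idx=17 entry=0x3F007 [P=1 RW=1 US=1 PS=0]
  → PA=0x3FC83  (3 entries read)
#1 VA=0x58341FD0D (r,kernel):
  L0: frame=0x3B idx=22 entry=0x41007 [P=1 RW=1 US=1 PS=0]
  L1: frame=0x41 idx=26 entry=0x45007 [P=1 RW=1 US=1 PS=0]
  L2: frame=0x45 idx=31 entry=0x46007 [P=1 RW=1 US=1 PS=0]
  → PA=0x46D0D  (3 entries read)

Access #1 PA: 0x46D0D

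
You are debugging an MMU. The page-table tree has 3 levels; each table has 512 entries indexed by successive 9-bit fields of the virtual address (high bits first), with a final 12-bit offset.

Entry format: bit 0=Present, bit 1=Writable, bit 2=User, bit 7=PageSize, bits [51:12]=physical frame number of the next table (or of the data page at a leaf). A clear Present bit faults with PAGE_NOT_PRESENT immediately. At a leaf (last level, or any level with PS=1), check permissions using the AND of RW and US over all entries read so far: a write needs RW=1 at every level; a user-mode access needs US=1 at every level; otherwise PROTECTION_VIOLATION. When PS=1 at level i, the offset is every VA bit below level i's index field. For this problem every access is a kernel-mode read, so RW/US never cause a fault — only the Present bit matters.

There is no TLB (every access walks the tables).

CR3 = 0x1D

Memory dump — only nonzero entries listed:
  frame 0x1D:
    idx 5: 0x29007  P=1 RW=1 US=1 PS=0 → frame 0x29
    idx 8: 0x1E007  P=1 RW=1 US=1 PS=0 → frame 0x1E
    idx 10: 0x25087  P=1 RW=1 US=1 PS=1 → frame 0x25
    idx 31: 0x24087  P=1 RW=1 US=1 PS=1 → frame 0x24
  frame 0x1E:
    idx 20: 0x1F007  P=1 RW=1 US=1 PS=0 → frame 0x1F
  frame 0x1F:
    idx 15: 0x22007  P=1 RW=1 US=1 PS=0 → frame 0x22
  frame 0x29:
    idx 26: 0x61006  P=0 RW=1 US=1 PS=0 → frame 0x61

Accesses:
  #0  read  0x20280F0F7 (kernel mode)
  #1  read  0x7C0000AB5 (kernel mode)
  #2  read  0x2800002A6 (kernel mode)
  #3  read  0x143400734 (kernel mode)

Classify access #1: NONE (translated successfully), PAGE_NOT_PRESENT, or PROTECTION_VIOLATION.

Per-access translation:
#0 VA=0x20280F0F7 (r,kernel):
  lvl0: tbl 0x1D, slot 8 ⇒ 0x1E007 (P1/RW1/US1/PS0)
  lvl1: tbl 0x1E, slot 20 ⇒ 0x1F007 (P1/RW1/US1/PS0)
  lvl2: tbl 0x1F, slot 15 ⇒ 0x22007 (P1/RW1/US1/PS0)
  → PA=0x220F7  (3 entries read)
#1 VA=0x7C0000AB5 (r,kernel):
  lvl0: tbl 0x1D, slot 31 ⇒ 0x24087 (P1/RW1/US1/PS1)
  → PA=0x24AB5 (huge @L0)  (1 entries read)
#2 VA=0x2800002A6 (r,kernel):
  lvl0: tbl 0x1D, slot 10 ⇒ 0x25087 (P1/RW1/US1/PS1)
  → PA=0x252A6 (huge @L0)  (1 entries read)
#3 VA=0x143400734 (r,kernel):
  lvl0: tbl 0x1D, slot 5 ⇒ 0x29007 (P1/RW1/US1/PS0)
  lvl1: tbl 0x29, slot 26 ⇒ 0x61006 (P0/RW1/US1/PS0)
  ✗ PAGE_NOT_PRESENT  [2 reads]

Access #1 fault: NONE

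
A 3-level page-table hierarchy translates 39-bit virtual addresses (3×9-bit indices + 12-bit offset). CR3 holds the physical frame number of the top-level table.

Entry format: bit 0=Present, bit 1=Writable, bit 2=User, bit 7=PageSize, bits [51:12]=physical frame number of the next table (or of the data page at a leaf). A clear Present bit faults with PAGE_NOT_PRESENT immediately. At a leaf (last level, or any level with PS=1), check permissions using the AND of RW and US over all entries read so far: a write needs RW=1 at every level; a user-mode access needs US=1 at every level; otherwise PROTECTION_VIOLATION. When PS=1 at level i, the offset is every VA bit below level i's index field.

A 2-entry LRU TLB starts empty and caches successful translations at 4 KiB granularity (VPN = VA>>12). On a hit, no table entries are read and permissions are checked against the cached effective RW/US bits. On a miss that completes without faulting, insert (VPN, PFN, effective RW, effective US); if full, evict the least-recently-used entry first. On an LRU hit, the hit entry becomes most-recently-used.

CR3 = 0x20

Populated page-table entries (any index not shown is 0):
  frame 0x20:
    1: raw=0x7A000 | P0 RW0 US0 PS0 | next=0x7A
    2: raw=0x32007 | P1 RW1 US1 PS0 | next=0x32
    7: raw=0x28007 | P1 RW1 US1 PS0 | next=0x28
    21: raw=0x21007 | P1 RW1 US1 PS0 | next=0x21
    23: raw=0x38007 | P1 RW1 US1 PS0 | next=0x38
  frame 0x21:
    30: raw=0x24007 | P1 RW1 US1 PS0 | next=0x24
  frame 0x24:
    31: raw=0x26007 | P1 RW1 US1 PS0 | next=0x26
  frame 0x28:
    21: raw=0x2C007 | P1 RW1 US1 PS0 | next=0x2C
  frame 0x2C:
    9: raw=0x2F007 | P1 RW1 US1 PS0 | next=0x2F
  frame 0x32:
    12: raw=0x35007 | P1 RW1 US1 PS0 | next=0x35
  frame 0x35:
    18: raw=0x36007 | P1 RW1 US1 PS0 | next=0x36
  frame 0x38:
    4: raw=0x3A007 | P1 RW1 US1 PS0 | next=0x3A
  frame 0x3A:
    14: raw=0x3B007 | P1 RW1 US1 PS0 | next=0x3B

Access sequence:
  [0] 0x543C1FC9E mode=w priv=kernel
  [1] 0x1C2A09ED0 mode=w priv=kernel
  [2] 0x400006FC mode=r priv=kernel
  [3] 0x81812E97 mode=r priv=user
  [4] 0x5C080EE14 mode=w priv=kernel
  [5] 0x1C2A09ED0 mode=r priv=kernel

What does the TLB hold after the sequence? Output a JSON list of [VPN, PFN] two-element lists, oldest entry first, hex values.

Walk each access:
#0 VA=0x543C1FC9E (w,kernel):
  [0] read 0x20 idx=21: raw=0x21007 flags P=1 W=1 U=1 S=0
  [1] read 0x21 idx=30: raw=0x24007 flags P=1 W=1 U=1 S=0
  [2] read 0x24 idx=31: raw=0x26007 flags P=1 W=1 U=1 S=0
  → PA=0x26C9E  (3 entries read)
#1 VA=0x1C2A09ED0 (w,kernel):
  [0] read 0x20 idx=7: raw=0x28007 flags P=1 W=1 U=1 S=0
  [1] read 0x28 idx=21: raw=0x2C007 flags P=1 W=1 U=1 S=0
  [2] read 0x2C idx=9: raw=0x2F007 flags P=1 W=1 U=1 S=0
  → PA=0x2FED0  (3 entries read)
#2 VA=0x400006FC (r,kernel):
  [0] read 0x20 idx=1: raw=0x7A000 flags P=0 W=0 U=0 S=0
  → PAGE_NOT_PRESENT  (1 entries read)
#3 VA=0x81812E97 (r,user):
  [0] read 0x20 idx=2: raw=0x32007 flags P=1 W=1 U=1 S=0
  [1] read 0x32 idx=12: raw=0x35007 flags P=1 W=1 U=1 S=0
  [2] read 0x35 idx=18: raw=0x36007 flags P=1 W=1 U=1 S=0
  → PA=0x36E97  (3 entries read)
#4 VA=0x5C080EE14 (w,kernel):
  [0] read 0x20 idx=23: raw=0x38007 flags P=1 W=1 U=1 S=0
  [1] read 0x38 idx=4: raw=0x3A007 flags P=1 W=1 U=1 S=0
  [2] read 0x3A idx=14: raw=0x3B007 flags P=1 W=1 U=1 S=0
  → PA=0x3BE14  (3 entries read)
#5 VA=0x1C2A09ED0 (r,kernel):
  [0] read 0x20 idx=7: raw=0x28007 flags P=1 W=1 U=1 S=0
  [1] read 0x28 idx=21: raw=0x2C007 flags P=1 W=1 U=1 S=0
  [2] read 0x2C idx=9: raw=0x2F007 flags P=1 W=1 U=1 S=0
  → PA=0x2FED0  (3 entries read)

TLB: [["0x5C080E", "0x3B"], ["0x1C2A09", "0x2F"]]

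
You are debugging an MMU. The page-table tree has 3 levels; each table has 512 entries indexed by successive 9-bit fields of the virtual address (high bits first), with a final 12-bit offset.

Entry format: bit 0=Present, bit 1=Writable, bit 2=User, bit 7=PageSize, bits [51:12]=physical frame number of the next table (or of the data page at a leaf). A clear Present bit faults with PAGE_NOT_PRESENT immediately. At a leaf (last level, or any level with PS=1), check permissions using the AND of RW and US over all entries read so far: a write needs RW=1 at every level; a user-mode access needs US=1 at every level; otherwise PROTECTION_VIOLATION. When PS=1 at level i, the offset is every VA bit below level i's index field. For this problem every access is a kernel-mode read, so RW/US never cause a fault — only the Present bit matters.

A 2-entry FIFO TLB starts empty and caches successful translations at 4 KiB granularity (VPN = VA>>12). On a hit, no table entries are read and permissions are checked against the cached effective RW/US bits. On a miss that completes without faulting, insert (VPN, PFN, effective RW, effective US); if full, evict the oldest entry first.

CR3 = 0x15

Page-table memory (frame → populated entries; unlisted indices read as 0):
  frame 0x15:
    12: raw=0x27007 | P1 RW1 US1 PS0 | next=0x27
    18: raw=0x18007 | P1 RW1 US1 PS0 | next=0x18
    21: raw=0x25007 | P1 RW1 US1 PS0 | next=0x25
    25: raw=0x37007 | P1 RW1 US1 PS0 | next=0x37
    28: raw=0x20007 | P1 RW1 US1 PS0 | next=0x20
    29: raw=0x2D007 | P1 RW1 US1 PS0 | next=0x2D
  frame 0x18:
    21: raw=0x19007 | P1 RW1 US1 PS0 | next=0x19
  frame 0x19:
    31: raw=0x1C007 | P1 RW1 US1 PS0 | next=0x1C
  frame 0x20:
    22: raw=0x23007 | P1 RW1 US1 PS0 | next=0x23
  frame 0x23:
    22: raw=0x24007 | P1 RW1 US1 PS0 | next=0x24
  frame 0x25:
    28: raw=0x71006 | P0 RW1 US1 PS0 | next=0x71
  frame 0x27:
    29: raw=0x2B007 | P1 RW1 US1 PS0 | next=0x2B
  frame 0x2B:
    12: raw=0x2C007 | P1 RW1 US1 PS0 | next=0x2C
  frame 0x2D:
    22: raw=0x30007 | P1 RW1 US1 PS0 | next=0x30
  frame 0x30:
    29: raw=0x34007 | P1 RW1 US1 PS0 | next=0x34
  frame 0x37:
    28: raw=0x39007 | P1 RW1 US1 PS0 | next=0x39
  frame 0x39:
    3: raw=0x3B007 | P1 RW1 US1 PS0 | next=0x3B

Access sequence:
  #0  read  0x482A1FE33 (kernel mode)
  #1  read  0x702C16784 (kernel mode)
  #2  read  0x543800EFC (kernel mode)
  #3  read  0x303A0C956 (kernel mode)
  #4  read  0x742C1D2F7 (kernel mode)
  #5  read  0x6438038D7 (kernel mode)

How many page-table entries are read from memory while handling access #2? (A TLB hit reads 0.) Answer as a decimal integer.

Per-access translation:
#0 VA=0x482A1FE33 (r,kernel):
  L0 @0x15[18] → 0x18007  P=1,RW=1,US=1,PS=0
  L1 @0x18[21] → 0x19007  P=1,RW=1,US=1,PS=0
  L2 @0x19[31] → 0x1C007  P=1,RW=1,US=1,PS=0
  → PA=0x1CE33  (3 entries read)
#1 VA=0x702C16784 (r,kernel):
  L0 @0x15[28] → 0x20007  P=1,RW=1,US=1,PS=0
  L1 @0x20[22] → 0x23007  P=1,RW=1,US=1,PS=0
  L2 @0x23[22] → 0x24007  P=1,RW=1,US=1,PS=0
  → PA=0x24784  (3 entries read)
#2 VA=0x543800EFC (r,kernel):
  L0 @0x15[21] → 0x25007  P=1,RW=1,US=1,PS=0
  L1 @0x25[28] → 0x71006  P=0,RW=1,US=1,PS=0
  ⇒ fault: PAGE_NOT_PRESENT  — 2 lookups
#3 VA=0x303A0C956 (r,kernel):
  L0 @0x15[12] → 0x27007  P=1,RW=1,US=1,PS=0
  L1 @0x27[29] → 0x2B007  P=1,RW=1,US=1,PS=0
  L2 @0x2B[12] → 0x2C007  P=1,RW=1,US=1,PS=0
  → PA=0x2C956  (3 entries read)
#4 VA=0x742C1D2F7 (r,kernel):
  L0 @0x15[29] → 0x2D007  P=1,RW=1,US=1,PS=0
  L1 @0x2D[22] → 0x30007  P=1,RW=1,US=1,PS=0
  L2 @0x30[29] → 0x34007  P=1,RW=1,US=1,PS=0
  → PA=0x342F7  (3 entries read)
#5 VA=0x6438038D7 (r,kernel):
  L0 @0x15[25] → 0x37007  P=1,RW=1,US=1,PS=0
  L1 @0x37[28] → 0x39007  P=1,RW=1,US=1,PS=0
  L2 @0x39[3] → 0x3B007  P=1,RW=1,US=1,PS=0
  → PA=0x3B8D7  (3 entries read)

Entries read for #2: 2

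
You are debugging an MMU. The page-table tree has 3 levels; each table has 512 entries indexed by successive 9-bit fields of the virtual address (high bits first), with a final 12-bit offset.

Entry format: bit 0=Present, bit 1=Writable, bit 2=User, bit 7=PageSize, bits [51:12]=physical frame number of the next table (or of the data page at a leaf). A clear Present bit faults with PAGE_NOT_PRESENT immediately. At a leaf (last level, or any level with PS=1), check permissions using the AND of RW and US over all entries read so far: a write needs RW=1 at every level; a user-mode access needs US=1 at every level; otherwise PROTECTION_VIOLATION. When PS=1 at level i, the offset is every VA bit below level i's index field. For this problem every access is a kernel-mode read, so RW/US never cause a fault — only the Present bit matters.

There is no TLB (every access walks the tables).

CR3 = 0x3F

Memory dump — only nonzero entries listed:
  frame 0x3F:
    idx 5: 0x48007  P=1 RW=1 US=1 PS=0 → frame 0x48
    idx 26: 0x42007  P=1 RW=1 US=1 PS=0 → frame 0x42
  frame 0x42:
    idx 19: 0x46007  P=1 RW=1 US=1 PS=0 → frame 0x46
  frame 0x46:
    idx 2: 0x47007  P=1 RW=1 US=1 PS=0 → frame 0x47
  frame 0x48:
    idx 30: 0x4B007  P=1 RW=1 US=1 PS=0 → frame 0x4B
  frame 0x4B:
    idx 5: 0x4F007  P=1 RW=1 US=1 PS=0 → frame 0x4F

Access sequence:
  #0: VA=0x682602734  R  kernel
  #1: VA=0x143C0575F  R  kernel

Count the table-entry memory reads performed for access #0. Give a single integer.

Per-access translation:
#0 VA=0x682602734 (r,kernel):
  L0: frame=0x3F idx=26 entry=0x42007 [P=1 RW=1 US=1 PS=0]
  L1: frame=0x42 idx=19 entry=0x46007 [P=1 RW=1 US=1 PS=0]
  L2: frame=0x46 idx=2 entry=0x47007 [P=1 RW=1 US=1 PS=0]
  ✓ 0x47734  — 3 lookups
#1 VA=0x143C0575F (r,kernel):
  L0: frame=0x3F idx=5 entry=0x48007 [P=1 RW=1 US=1 PS=0]
  L1: frame=0x48 idx=30 entry=0x4B007 [P=1 RW=1 US=1 PS=0]
  L2: frame=0x4B idx=5 entry=0x4F007 [P=1 RW=1 US=1 PS=0]
  ✓ 0x4F75F  — 3 lookups

Entries read for #0: 3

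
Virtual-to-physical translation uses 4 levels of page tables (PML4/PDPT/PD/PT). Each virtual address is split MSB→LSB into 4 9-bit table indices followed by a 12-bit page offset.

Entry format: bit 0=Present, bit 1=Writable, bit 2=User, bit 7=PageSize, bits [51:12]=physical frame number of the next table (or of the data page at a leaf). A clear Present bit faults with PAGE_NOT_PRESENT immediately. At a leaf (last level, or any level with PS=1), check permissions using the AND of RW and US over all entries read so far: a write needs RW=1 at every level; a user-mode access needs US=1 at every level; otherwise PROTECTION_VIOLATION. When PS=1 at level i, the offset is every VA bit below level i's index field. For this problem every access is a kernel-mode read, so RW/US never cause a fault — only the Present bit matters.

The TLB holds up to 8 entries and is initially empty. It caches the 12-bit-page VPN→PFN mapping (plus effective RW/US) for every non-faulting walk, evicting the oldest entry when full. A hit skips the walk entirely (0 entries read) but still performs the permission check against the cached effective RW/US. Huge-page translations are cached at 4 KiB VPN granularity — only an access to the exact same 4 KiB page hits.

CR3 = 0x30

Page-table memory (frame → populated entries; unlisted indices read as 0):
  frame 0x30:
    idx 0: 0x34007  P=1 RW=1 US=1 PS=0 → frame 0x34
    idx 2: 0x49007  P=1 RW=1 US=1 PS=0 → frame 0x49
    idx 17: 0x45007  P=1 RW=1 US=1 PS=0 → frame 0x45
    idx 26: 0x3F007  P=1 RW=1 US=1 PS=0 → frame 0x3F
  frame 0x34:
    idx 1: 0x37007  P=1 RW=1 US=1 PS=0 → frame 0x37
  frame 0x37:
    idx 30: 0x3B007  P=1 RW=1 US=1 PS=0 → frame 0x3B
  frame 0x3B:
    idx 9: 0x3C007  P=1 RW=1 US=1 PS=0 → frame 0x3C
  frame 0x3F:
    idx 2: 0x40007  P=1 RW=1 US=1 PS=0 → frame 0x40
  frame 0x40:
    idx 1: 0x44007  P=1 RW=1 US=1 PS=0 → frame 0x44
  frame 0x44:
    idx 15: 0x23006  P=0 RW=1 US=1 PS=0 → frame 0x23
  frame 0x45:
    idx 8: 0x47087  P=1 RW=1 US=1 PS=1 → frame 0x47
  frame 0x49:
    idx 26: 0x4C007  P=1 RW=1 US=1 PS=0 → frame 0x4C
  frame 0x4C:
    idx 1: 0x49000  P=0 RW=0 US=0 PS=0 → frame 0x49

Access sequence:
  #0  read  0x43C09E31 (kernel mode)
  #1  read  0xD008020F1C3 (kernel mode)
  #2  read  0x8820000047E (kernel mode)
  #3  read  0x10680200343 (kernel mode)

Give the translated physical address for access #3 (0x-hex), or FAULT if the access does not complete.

Walk each access:
#0 VA=0x43C09E31 (r,kernel):
  lvl0: tbl 0x30, slot 0 ⇒ 0x34007 (P1/RW1/US1/PS0)
  lvl1: tbl 0x34, slot 1 ⇒ 0x37007 (P1/RW1/US1/PS0)
  lvl2: tbl 0x37, slot 30 ⇒ 0x3B007 (P1/RW1/US1/PS0)
  lvl3: tbl 0x3B, slot 9 ⇒ 0x3C007 (P1/RW1/US1/PS0)
  ✓ 0x3CE31  — 4 lookups
#1 VA=0xD008020F1C3 (r,kernel):
  lvl0: tbl 0x30, slot 26 ⇒ 0x3F007 (P1/RW1/US1/PS0)
  lvl1: tbl 0x3F, slot 2 ⇒ 0x40007 (P1/RW1/US1/PS0)
  lvl2: tbl 0x40, slot 1 ⇒ 0x44007 (P1/RW1/US1/PS0)
  lvl3: tbl 0x44, slot 15 ⇒ 0x23006 (P0/RW1/US1/PS0)
  → PAGE_NOT_PRESENT  (4 entries read)
#2 VA=0x8820000047E (r,kernel):
  lvl0: tbl 0x30, slot 17 ⇒ 0x45007 (P1/RW1/US1/PS0)
  lvl1: tbl 0x45, slot 8 ⇒ 0x47087 (P1/RW1/US1/PS1)
  ✓ 0x4747E (huge @L1)  — 2 lookups
#3 VA=0x10680200343 (r,kernel):
  lvl0: tbl 0x30, slot 2 ⇒ 0x49007 (P1/RW1/US1/PS0)
  lvl1: tbl 0x49, slot 26 ⇒ 0x4C007 (P1/RW1/US1/PS0)
  lvl2: tbl 0x4C, slot 1 ⇒ 0x49000 (P0/RW0/US0/PS0)
  → PAGE_NOT_PRESENT  (3 entries read)

Access #3 PA: FAULT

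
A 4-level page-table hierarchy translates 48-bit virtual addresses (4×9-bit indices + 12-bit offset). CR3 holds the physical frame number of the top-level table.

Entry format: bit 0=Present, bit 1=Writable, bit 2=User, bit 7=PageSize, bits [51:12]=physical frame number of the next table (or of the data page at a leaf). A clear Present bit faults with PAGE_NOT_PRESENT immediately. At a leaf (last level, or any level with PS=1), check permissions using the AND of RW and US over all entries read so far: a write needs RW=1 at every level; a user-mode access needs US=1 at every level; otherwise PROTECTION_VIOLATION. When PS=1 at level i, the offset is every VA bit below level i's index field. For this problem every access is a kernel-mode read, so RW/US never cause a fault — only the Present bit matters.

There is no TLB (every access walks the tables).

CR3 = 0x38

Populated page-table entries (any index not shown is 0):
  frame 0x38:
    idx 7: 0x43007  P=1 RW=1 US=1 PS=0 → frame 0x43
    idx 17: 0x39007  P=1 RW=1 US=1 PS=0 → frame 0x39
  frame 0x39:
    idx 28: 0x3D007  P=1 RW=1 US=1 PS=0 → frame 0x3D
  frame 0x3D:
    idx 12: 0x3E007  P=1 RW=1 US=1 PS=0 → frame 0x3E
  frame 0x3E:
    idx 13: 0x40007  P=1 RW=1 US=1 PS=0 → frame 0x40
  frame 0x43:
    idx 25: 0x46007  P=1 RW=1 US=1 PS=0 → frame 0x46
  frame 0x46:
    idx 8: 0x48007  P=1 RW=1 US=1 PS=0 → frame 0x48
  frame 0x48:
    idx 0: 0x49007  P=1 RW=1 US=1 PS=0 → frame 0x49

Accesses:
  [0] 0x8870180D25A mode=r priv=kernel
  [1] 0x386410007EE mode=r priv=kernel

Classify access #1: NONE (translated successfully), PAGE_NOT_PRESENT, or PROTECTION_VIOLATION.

Walk each access:
#0 VA=0x8870180D25A (r,kernel):
  L0 @0x38[17] → 0x39007  P=1,RW=1,US=1,PS=0
  L1 @0x39[28] → 0x3D007  P=1,RW=1,US=1,PS=0
  L2 @0x3D[12] → 0x3E007  P=1,RW=1,US=1,PS=0
  L3 @0x3E[13] → 0x40007  P=1,RW=1,US=1,PS=0
  ✓ 0x4025A  — 4 lookups
#1 VA=0x386410007EE (r,kernel):
  L0 @0x38[7] → 0x43007  P=1,RW=1,US=1,PS=0
  L1 @0x43[25] → 0x46007  P=1,RW=1,US=1,PS=0
  L2 @0x46[8] → 0x48007  P=1,RW=1,US=1,PS=0
  L3 @0x48[0] → 0x49007  P=1,RW=1,US=1,PS=0
  ✓ 0x497EE  — 4 lookups

Access #1 fault: NONE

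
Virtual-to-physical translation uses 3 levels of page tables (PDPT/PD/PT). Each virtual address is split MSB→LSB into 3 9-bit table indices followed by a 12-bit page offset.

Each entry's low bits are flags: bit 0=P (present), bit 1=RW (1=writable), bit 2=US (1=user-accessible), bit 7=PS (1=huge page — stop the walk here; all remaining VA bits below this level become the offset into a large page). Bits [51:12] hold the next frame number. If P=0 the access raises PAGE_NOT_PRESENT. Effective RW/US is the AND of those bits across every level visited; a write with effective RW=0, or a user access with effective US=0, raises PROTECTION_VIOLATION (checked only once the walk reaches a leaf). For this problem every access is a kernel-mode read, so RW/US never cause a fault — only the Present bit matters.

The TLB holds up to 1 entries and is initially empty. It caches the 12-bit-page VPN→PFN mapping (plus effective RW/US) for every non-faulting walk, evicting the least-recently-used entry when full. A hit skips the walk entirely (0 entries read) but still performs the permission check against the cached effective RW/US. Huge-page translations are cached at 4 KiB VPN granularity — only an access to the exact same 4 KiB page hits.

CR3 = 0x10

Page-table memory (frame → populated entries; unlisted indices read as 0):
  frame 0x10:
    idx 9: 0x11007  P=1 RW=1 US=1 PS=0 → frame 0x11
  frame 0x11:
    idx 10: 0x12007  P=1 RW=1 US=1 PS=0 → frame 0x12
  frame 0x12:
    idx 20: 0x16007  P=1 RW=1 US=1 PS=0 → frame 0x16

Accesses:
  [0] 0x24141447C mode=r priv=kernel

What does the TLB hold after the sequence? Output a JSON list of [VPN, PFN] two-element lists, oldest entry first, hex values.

Walk each access:
#0 VA=0x24141447C (r,kernel):
  lvl0: tbl 0x10, slot 9 ⇒ 0x11007 (P1/RW1/US1/PS0)
  lvl1: tbl 0x11, slot 10 ⇒ 0x12007 (P1/RW1/US1/PS0)
  lvl2: tbl 0x12, slot 20 ⇒ 0x16007 (P1/RW1/US1/PS0)
  ⇒ phys 0x1647C  [3 reads]

TLB: [["0x241414", "0x16"]]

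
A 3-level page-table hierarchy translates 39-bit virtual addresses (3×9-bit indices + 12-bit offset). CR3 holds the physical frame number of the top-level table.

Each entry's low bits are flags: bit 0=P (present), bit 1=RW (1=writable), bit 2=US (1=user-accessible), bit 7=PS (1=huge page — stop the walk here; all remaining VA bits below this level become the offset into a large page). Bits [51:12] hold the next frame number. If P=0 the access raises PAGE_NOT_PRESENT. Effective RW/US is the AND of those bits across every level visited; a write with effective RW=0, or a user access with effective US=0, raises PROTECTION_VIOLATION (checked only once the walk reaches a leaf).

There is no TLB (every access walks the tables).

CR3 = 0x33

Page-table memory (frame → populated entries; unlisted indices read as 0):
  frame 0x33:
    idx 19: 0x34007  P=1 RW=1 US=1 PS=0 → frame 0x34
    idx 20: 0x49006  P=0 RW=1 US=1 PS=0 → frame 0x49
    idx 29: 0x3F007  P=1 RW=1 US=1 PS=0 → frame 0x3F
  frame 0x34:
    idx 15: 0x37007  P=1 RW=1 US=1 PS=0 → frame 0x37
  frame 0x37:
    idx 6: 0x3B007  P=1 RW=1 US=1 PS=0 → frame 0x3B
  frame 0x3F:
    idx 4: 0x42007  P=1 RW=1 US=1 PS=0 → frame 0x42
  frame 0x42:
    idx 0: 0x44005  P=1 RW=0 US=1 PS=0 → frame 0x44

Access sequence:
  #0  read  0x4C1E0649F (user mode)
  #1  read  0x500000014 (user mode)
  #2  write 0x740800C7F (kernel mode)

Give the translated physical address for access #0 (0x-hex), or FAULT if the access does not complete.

Trace:
#0 VA=0x4C1E0649F (r,user):
  [0] read 0x33 idx=19: raw=0x34007 flags P=1 W=1 U=1 S=0
  [1] read 0x34 idx=15: raw=0x37007 flags P=1 W=1 U=1 S=0
  [2] read 0x37 idx=6: raw=0x3B007 flags P=1 W=1 U=1 S=0
  ✓ 0x3B49F  — 3 lookups
#1 VA=0x500000014 (r,user):
  [0] read 0x33 idx=20: raw=0x49006 flags P=0 W=1 U=1 S=0
  → PAGE_NOT_PRESENT  (1 entries read)
#2 VA=0x740800C7F (w,kernel):
  [0] read 0x33 idx=29: raw=0x3F007 flags P=1 W=1 U=1 S=0
  [1] read 0x3F idx=4: raw=0x42007 flags P=1 W=1 U=1 S=0
  [2] read 0x42 idx=0: raw=0x44005 flags P=1 W=0 U=1 S=0
  → PROTECTION_VIOLATION  (3 entries read)

Access #0 PA: 0x3B49F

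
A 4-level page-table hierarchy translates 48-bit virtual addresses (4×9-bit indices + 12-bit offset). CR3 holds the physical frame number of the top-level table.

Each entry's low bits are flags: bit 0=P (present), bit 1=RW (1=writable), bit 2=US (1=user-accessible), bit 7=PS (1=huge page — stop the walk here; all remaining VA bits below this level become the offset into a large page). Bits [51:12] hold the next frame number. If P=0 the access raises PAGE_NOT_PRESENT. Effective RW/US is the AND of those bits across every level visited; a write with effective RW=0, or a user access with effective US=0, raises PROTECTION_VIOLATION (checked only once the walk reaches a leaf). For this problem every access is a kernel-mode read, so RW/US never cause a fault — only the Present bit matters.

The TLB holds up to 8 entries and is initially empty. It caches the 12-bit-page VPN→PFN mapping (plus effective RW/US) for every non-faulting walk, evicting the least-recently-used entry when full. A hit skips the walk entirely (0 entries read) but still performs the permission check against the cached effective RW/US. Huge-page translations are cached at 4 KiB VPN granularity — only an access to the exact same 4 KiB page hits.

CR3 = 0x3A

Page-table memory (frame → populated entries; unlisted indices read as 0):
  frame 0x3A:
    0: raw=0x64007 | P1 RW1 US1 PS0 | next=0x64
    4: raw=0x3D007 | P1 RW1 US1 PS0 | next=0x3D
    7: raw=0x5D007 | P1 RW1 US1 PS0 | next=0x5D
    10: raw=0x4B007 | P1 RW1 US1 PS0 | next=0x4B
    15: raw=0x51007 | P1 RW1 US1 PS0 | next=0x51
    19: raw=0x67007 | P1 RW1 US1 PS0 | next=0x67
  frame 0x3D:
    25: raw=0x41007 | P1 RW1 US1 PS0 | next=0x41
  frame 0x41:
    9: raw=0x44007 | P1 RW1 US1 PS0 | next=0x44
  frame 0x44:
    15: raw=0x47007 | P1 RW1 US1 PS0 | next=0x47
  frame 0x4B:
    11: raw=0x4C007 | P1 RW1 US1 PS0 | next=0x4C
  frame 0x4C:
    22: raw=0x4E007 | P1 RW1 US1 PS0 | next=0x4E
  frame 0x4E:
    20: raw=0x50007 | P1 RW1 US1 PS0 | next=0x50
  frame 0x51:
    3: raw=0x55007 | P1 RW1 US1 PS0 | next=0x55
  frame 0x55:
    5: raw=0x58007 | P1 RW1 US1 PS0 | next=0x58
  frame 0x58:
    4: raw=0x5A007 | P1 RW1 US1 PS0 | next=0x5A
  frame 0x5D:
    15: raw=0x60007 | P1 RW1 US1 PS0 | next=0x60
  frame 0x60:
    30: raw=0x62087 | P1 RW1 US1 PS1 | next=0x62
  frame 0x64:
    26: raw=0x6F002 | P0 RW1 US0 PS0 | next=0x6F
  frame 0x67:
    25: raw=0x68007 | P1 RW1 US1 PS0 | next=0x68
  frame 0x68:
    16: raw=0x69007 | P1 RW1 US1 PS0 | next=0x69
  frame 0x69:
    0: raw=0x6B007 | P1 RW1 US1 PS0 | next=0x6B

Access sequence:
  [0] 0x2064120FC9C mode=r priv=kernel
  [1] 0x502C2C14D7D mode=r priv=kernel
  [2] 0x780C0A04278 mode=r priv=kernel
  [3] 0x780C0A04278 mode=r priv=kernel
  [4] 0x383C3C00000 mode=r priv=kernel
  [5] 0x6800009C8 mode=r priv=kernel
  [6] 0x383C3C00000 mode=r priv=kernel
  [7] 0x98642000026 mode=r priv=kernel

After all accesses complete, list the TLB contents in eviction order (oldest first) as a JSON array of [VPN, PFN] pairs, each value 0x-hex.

Per-access translation:
#0 VA=0x2064120FC9C (r,kernel):
  L0 @0x3A[4] → 0x3D007  P=1,RW=1,US=1,PS=0
  L1 @0x3D[25] → 0x41007  P=1,RW=1,US=1,PS=0
  L2 @0x41[9] → 0x44007  P=1,RW=1,US=1,PS=0
  L3 @0x44[15] → 0x47007  P=1,RW=1,US=1,PS=0
  ⇒ phys 0x47C9C  [4 reads]
#1 VA=0x502C2C14D7D (r,kernel):
  L0 @0x3A[10] → 0x4B007  P=1,RW=1,US=1,PS=0
  L1 @0x4B[11] → 0x4C007  P=1,RW=1,US=1,PS=0
  L2 @0x4C[22] → 0x4E007  P=1,RW=1,US=1,PS=0
  L3 @0x4E[20] → 0x50007  P=1,RW=1,US=1,PS=0
  ⇒ phys 0x50D7D  [4 reads]
#2 VA=0x780C0A04278 (r,kernel):
  L0 @0x3A[15] → 0x51007  P=1,RW=1,US=1,PS=0
  L1 @0x51[3] → 0x55007  P=1,RW=1,US=1,PS=0
  L2 @0x55[5] → 0x58007  P=1,RW=1,US=1,PS=0
  L3 @0x58[4] → 0x5A007  P=1,RW=1,US=1,PS=0
  ⇒ phys 0x5A278  [4 reads]
#3 VA=0x780C0A04278 (r,kernel):
  TLB hit vpn=0x780C0A04 → PA=0x5A278
#4 VA=0x383C3C00000 (r,kernel):
  L0 @0x3A[7] → 0x5D007  P=1,RW=1,US=1,PS=0
  L1 @0x5D[15] → 0x60007  P=1,RW=1,US=1,PS=0
  L2 @0x60[30] → 0x62087  P=1,RW=1,US=1,PS=1
  ⇒ phys 0x62000 (huge @L2)  [3 reads]
#5 VA=0x6800009C8 (r,kernel):
  L0 @0x3A[0] → 0x64007  P=1,RW=1,US=1,PS=0
  L1 @0x64[26] → 0x6F002  P=0,RW=1,US=0,PS=0
  → PAGE_NOT_PRESENT  (2 entries read)
#6 VA=0x383C3C00000 (r,kernel):
  TLB hit vpn=0x383C3C00 → PA=0x62000
#7 VA=0x98642000026 (r,kernel):
  L0 @0x3A[19] → 0x67007  P=1,RW=1,US=1,PS=0
  L1 @0x67[25] → 0x68007  P=1,RW=1,US=1,PS=0
  L2 @0x68[16] → 0x69007  P=1,RW=1,US=1,PS=0
  L3 @0x69[0] → 0x6B007  P=1,RW=1,US=1,PS=0
  ⇒ phys 0x6B026  [4 reads]

TLB: [["0x2064120F", "0x47"], ["0x502C2C14", "0x50"], ["0x780C0A04", "0x5A"], ["0x383C3C00", "0x62"], ["0x98642000", "0x6B"]]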